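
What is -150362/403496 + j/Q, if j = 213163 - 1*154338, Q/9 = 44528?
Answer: -4565277503/20212728624 ≈ -0.22586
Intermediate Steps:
Q = 400752 (Q = 9*44528 = 400752)
j = 58825 (j = 213163 - 154338 = 58825)
-150362/403496 + j/Q = -150362/403496 + 58825/400752 = -150362*1/403496 + 58825*(1/400752) = -75181/201748 + 58825/400752 = -4565277503/20212728624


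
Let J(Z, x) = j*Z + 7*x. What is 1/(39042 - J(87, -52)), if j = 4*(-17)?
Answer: 1/45322 ≈ 2.2064e-5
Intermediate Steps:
j = -68
J(Z, x) = -68*Z + 7*x
1/(39042 - J(87, -52)) = 1/(39042 - (-68*87 + 7*(-52))) = 1/(39042 - (-5916 - 364)) = 1/(39042 - 1*(-6280)) = 1/(39042 + 6280) = 1/45322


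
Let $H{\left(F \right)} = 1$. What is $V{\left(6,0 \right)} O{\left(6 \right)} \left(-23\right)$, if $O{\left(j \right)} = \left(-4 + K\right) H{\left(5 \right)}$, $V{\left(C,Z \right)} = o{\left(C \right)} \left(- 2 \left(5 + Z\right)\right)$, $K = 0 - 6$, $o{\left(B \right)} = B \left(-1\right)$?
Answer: $13800$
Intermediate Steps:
$o{\left(B \right)} = - B$
$K = -6$ ($K = 0 - 6 = -6$)
$V{\left(C,Z \right)} = - C \left(-10 - 2 Z\right)$ ($V{\left(C,Z \right)} = - C \left(- 2 \left(5 + Z\right)\right) = - C \left(-10 - 2 Z\right)$)
$O{\left(j \right)} = -10$ ($O{\left(j \right)} = \left(-4 - 6\right) 1 = \left(-10\right) 1 = -10$)
$V{\left(6,0 \right)} O{\left(6 \right)} \left(-23\right) = 2 \cdot 6 \left(5 + 0\right) \left(-10\right) \left(-23\right) = 2 \cdot 6 \cdot 5 \left(-10\right) \left(-23\right) = 60 \left(-10\right) \left(-23\right) = \left(-600\right) \left(-23\right) = 13800$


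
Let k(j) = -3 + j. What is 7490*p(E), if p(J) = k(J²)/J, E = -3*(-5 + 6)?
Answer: -14980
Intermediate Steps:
E = -3 (E = -3*1 = -3)
p(J) = (-3 + J²)/J
7490*p(E) = 7490*(-3 - 3/(-3)) = 7490*(-3 - 3*(-⅓)) = 7490*(-3 + 1) = 7490*(-2) = -14980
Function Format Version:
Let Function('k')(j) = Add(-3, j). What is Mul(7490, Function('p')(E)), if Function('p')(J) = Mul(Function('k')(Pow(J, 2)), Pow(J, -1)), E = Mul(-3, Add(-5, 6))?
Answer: -14980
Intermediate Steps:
E = -3 (E = Mul(-3, 1) = -3)
Function('p')(J) = Mul(Pow(J, -1), Add(-3, Pow(J, 2))) (Function('p')(J) = Mul(Add(-3, Pow(J, 2)), Pow(J, -1)) = Mul(Pow(J, -1), Add(-3, Pow(J, 2))))
Mul(7490, Function('p')(E)) = Mul(7490, Add(-3, Mul(-3, Pow(-3, -1)))) = Mul(7490, Add(-3, Mul(-3, Rational(-1, 3)))) = Mul(7490, Add(-3, 1)) = Mul(7490, -2) = -14980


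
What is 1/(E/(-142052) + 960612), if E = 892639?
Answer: 142052/136455963185 ≈ 1.0410e-6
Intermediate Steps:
1/(E/(-142052) + 960612) = 1/(892639/(-142052) + 960612) = 1/(892639*(-1/142052) + 960612) = 1/(-892639/142052 + 960612) = 1/(136455963185/142052) = 142052/136455963185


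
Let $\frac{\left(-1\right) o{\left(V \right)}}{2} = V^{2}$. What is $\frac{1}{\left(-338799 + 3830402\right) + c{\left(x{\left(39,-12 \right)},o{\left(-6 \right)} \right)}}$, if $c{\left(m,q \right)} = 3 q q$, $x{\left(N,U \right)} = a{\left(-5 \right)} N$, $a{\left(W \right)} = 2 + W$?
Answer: $\frac{1}{3507155} \approx 2.8513 \cdot 10^{-7}$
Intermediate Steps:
$x{\left(N,U \right)} = - 3 N$ ($x{\left(N,U \right)} = \left(2 - 5\right) N = - 3 N$)
$o{\left(V \right)} = - 2 V^{2}$
$c{\left(m,q \right)} = 3 q^{2}$
$\frac{1}{\left(-338799 + 3830402\right) + c{\left(x{\left(39,-12 \right)},o{\left(-6 \right)} \right)}} = \frac{1}{\left(-338799 + 3830402\right) + 3 \left(- 2 \left(-6\right)^{2}\right)^{2}} = \frac{1}{3491603 + 3 \left(\left(-2\right) 36\right)^{2}} = \frac{1}{3491603 + 3 \left(-72\right)^{2}} = \frac{1}{3491603 + 3 \cdot 5184} = \frac{1}{3491603 + 15552} = \frac{1}{3507155}$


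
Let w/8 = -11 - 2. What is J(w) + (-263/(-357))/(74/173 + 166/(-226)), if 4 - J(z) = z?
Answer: 226078945/2140929 ≈ 105.60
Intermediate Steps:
w = -104 (w = 8*(-11 - 2) = 8*(-13) = -104)
J(z) = 4 - z
J(w) + (-263/(-357))/(74/173 + 166/(-226)) = (4 - 1*(-104)) + (-263/(-357))/(74/173 + 166/(-226)) = (4 + 104) + (-263*(-1/357))/(74*(1/173) + 166*(-1/226)) = 108 + (263/357)/(74/173 - 83/113) = 108 + (263/357)/(-5997/19549) = 108 - 19549/5997*263/357 = 108 - 5141387/2140929 = 226078945/2140929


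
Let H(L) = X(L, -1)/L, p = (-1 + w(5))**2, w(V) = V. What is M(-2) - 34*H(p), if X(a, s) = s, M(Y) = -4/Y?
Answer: 33/8 ≈ 4.1250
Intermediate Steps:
p = 16 (p = (-1 + 5)**2 = 4**2 = 16)
H(L) = -1/L
M(-2) - 34*H(p) = -4/(-2) - (-34)/16 = -4*(-1/2) - (-34)/16 = 2 - 34*(-1/16) = 2 + 17/8 = 33/8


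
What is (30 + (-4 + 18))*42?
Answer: 1848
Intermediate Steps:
(30 + (-4 + 18))*42 = (30 + 14)*42 = 44*42 = 1848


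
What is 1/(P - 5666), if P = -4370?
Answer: -1/10036 ≈ -9.9641e-5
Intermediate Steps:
1/(P - 5666) = 1/(-4370 - 5666) = 1/(-10036) = -1/10036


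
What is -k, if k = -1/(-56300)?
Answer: -1/56300 ≈ -1.7762e-5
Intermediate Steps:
k = 1/56300 (k = -1*(-1/56300) = 1/56300 ≈ 1.7762e-5)
-k = -1*1/56300 = -1/56300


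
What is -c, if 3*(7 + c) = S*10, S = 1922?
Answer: -19199/3 ≈ -6399.7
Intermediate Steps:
c = 19199/3 (c = -7 + (1922*10)/3 = -7 + (⅓)*19220 = -7 + 19220/3 = 19199/3 ≈ 6399.7)
-c = -1*19199/3 = -19199/3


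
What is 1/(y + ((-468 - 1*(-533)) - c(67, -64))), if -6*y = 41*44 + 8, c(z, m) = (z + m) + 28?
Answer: -1/268 ≈ -0.0037313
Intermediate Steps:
c(z, m) = 28 + m + z (c(z, m) = (m + z) + 28 = 28 + m + z)
y = -302 (y = -(41*44 + 8)/6 = -(1804 + 8)/6 = -⅙*1812 = -302)
1/(y + ((-468 - 1*(-533)) - c(67, -64))) = 1/(-302 + ((-468 - 1*(-533)) - (28 - 64 + 67))) = 1/(-302 + ((-468 + 533) - 1*31)) = 1/(-302 + (65 - 31)) = 1/(-302 + 34) = 1/(-268) = -1/268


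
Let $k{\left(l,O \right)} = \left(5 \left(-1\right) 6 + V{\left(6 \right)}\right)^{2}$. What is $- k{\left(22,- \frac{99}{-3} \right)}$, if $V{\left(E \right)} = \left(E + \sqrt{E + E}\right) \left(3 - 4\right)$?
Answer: $-1308 - 144 \sqrt{3} \approx -1557.4$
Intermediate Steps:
$V{\left(E \right)} = - E - \sqrt{2} \sqrt{E}$ ($V{\left(E \right)} = \left(E + \sqrt{2 E}\right) \left(-1\right) = \left(E + \sqrt{2} \sqrt{E}\right) \left(-1\right) = - E - \sqrt{2} \sqrt{E}$)
$k{\left(l,O \right)} = \left(-36 - 2 \sqrt{3}\right)^{2}$ ($k{\left(l,O \right)} = \left(5 \left(-1\right) 6 - \left(6 + \sqrt{2} \sqrt{6}\right)\right)^{2} = \left(\left(-5\right) 6 - \left(6 + 2 \sqrt{3}\right)\right)^{2} = \left(-30 - \left(6 + 2 \sqrt{3}\right)\right)^{2} = \left(-36 - 2 \sqrt{3}\right)^{2}$)
$- k{\left(22,- \frac{99}{-3} \right)} = - (1308 + 144 \sqrt{3}) = -1308 - 144 \sqrt{3}$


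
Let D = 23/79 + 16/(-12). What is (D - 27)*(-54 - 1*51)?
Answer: 232610/79 ≈ 2944.4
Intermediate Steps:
D = -247/237 (D = 23*(1/79) + 16*(-1/12) = 23/79 - 4/3 = -247/237 ≈ -1.0422)
(D - 27)*(-54 - 1*51) = (-247/237 - 27)*(-54 - 1*51) = -6646*(-54 - 51)/237 = -6646/237*(-105) = 232610/79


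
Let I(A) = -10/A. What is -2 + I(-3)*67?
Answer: 664/3 ≈ 221.33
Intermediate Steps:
-2 + I(-3)*67 = -2 - 10/(-3)*67 = -2 - 10*(-1/3)*67 = -2 + (10/3)*67 = -2 + 670/3 = 664/3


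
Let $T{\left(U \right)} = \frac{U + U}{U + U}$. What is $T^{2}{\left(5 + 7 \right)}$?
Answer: $1$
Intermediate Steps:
$T{\left(U \right)} = 1$ ($T{\left(U \right)} = \frac{2 U}{2 U} = 2 U \frac{1}{2 U} = 1$)
$T^{2}{\left(5 + 7 \right)} = 1^{2} = 1$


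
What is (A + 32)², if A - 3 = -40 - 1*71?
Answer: 5776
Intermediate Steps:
A = -108 (A = 3 + (-40 - 1*71) = 3 + (-40 - 71) = 3 - 111 = -108)
(A + 32)² = (-108 + 32)² = (-76)² = 5776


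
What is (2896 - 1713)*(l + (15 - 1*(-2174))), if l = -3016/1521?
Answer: 23285171/9 ≈ 2.5872e+6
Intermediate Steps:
l = -232/117 (l = -3016*1/1521 = -232/117 ≈ -1.9829)
(2896 - 1713)*(l + (15 - 1*(-2174))) = (2896 - 1713)*(-232/117 + (15 - 1*(-2174))) = 1183*(-232/117 + (15 + 2174)) = 1183*(-232/117 + 2189) = 1183*(255881/117) = 23285171/9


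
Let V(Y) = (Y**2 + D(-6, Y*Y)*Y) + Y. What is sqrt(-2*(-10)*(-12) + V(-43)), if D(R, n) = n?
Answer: I*sqrt(77941) ≈ 279.18*I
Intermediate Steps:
V(Y) = Y + Y**2 + Y**3 (V(Y) = (Y**2 + (Y*Y)*Y) + Y = (Y**2 + Y**2*Y) + Y = (Y**2 + Y**3) + Y = Y + Y**2 + Y**3)
sqrt(-2*(-10)*(-12) + V(-43)) = sqrt(-2*(-10)*(-12) - 43*(1 - 43 + (-43)**2)) = sqrt(20*(-12) - 43*(1 - 43 + 1849)) = sqrt(-240 - 43*1807) = sqrt(-240 - 77701) = sqrt(-77941) = I*sqrt(77941)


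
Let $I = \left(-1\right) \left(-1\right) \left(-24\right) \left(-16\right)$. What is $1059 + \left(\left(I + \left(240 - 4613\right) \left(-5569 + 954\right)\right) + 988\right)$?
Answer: $20183826$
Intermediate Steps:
$I = 384$ ($I = 1 \left(-24\right) \left(-16\right) = \left(-24\right) \left(-16\right) = 384$)
$1059 + \left(\left(I + \left(240 - 4613\right) \left(-5569 + 954\right)\right) + 988\right) = 1059 + \left(\left(384 + \left(240 - 4613\right) \left(-5569 + 954\right)\right) + 988\right) = 1059 + \left(\left(384 - -20181395\right) + 988\right) = 1059 + \left(\left(384 + 20181395\right) + 988\right) = 1059 + \left(20181779 + 988\right) = 1059 + 20182767 = 20183826$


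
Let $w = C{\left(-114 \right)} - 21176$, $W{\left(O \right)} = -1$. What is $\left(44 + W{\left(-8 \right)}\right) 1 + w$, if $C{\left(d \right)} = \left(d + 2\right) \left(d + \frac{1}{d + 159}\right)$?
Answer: $- \frac{376537}{45} \approx -8367.5$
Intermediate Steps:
$C{\left(d \right)} = \left(2 + d\right) \left(d + \frac{1}{159 + d}\right)$
$w = - \frac{378472}{45}$ ($w = \frac{2 + \left(-114\right)^{3} + 161 \left(-114\right)^{2} + 319 \left(-114\right)}{159 - 114} - 21176 = \frac{2 - 1481544 + 161 \cdot 12996 - 36366}{45} - 21176 = \frac{2 - 1481544 + 2092356 - 36366}{45} - 21176 = \frac{1}{45} \cdot 574448 - 21176 = \frac{574448}{45} - 21176 = - \frac{378472}{45} \approx -8410.5$)
$\left(44 + W{\left(-8 \right)}\right) 1 + w = \left(44 - 1\right) 1 - \frac{378472}{45} = 43 \cdot 1 - \frac{378472}{45} = 43 - \frac{378472}{45} = - \frac{376537}{45}$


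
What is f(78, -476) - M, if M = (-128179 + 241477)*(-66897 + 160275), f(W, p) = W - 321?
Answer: -10579540887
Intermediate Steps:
f(W, p) = -321 + W
M = 10579540644 (M = 113298*93378 = 10579540644)
f(78, -476) - M = (-321 + 78) - 1*10579540644 = -243 - 10579540644 = -10579540887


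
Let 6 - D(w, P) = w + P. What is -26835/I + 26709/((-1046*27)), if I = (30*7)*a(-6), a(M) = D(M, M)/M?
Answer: 1372310/32949 ≈ 41.650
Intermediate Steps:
D(w, P) = 6 - P - w (D(w, P) = 6 - (w + P) = 6 - (P + w) = 6 + (-P - w) = 6 - P - w)
a(M) = (6 - 2*M)/M (a(M) = (6 - M - M)/M = (6 - 2*M)/M)
I = -630 (I = (30*7)*(-2 + 6/(-6)) = 210*(-2 + 6*(-1/6)) = 210*(-2 - 1) = 210*(-3) = -630)
-26835/I + 26709/((-1046*27)) = -26835/(-630) + 26709/((-1046*27)) = -26835*(-1/630) + 26709/(-28242) = 1789/42 + 26709*(-1/28242) = 1789/42 - 8903/9414 = 1372310/32949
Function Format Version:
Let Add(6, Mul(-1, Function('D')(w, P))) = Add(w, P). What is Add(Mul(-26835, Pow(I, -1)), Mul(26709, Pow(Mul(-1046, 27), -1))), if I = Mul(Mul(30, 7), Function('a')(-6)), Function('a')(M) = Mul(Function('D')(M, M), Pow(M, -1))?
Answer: Rational(1372310, 32949) ≈ 41.650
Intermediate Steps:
Function('D')(w, P) = Add(6, Mul(-1, P), Mul(-1, w)) (Function('D')(w, P) = Add(6, Mul(-1, Add(w, P))) = Add(6, Mul(-1, Add(P, w))) = Add(6, Add(Mul(-1, P), Mul(-1, w))) = Add(6, Mul(-1, P), Mul(-1, w)))
Function('a')(M) = Mul(Pow(M, -1), Add(6, Mul(-2, M))) (Function('a')(M) = Mul(Add(6, Mul(-1, M), Mul(-1, M)), Pow(M, -1)) = Mul(Add(6, Mul(-2, M)), Pow(M, -1)) = Mul(Pow(M, -1), Add(6, Mul(-2, M))))
I = -630 (I = Mul(Mul(30, 7), Add(-2, Mul(6, Pow(-6, -1)))) = Mul(210, Add(-2, Mul(6, Rational(-1, 6)))) = Mul(210, Add(-2, -1)) = Mul(210, -3) = -630)
Add(Mul(-26835, Pow(I, -1)), Mul(26709, Pow(Mul(-1046, 27), -1))) = Add(Mul(-26835, Pow(-630, -1)), Mul(26709, Pow(Mul(-1046, 27), -1))) = Add(Mul(-26835, Rational(-1, 630)), Mul(26709, Pow(-28242, -1))) = Add(Rational(1789, 42), Mul(26709, Rational(-1, 28242))) = Add(Rational(1789, 42), Rational(-8903, 9414)) = Rational(1372310, 32949)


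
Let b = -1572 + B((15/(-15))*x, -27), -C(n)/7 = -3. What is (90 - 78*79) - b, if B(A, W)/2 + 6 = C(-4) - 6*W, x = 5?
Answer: -4854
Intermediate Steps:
C(n) = 21 (C(n) = -7*(-3) = 21)
B(A, W) = 30 - 12*W (B(A, W) = -12 + 2*(21 - 6*W) = -12 + (42 - 12*W) = 30 - 12*W)
b = -1218 (b = -1572 + (30 - 12*(-27)) = -1572 + (30 + 324) = -1572 + 354 = -1218)
(90 - 78*79) - b = (90 - 78*79) - 1*(-1218) = (90 - 6162) + 1218 = -6072 + 1218 = -4854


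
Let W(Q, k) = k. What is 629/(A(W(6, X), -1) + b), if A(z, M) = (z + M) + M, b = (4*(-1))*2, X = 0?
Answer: -629/10 ≈ -62.900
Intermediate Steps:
b = -8 (b = -4*2 = -8)
A(z, M) = z + 2*M (A(z, M) = (M + z) + M = z + 2*M)
629/(A(W(6, X), -1) + b) = 629/((0 + 2*(-1)) - 8) = 629/((0 - 2) - 8) = 629/(-2 - 8) = 629/(-10) = -⅒*629 = -629/10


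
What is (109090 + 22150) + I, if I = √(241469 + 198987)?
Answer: 131240 + 2*√110114 ≈ 1.3190e+5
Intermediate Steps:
I = 2*√110114 (I = √440456 = 2*√110114 ≈ 663.67)
(109090 + 22150) + I = (109090 + 22150) + 2*√110114 = 131240 + 2*√110114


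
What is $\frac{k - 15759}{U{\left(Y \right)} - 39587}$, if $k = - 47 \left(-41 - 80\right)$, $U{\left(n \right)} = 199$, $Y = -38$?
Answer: $\frac{2518}{9847} \approx 0.25571$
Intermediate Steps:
$k = 5687$ ($k = - 47 \left(-41 - 80\right) = \left(-47\right) \left(-121\right) = 5687$)
$\frac{k - 15759}{U{\left(Y \right)} - 39587} = \frac{5687 - 15759}{199 - 39587} = - \frac{10072}{-39388} = \left(-10072\right) \left(- \frac{1}{39388}\right) = \frac{2518}{9847}$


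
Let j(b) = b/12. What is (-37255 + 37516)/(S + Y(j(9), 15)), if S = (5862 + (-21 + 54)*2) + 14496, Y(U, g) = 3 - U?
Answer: 348/27235 ≈ 0.012778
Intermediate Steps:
j(b) = b/12 (j(b) = b*(1/12) = b/12)
S = 20424 (S = (5862 + 33*2) + 14496 = (5862 + 66) + 14496 = 5928 + 14496 = 20424)
(-37255 + 37516)/(S + Y(j(9), 15)) = (-37255 + 37516)/(20424 + (3 - 9/12)) = 261/(20424 + (3 - 1*3/4)) = 261/(20424 + (3 - 3/4)) = 261/(20424 + 9/4) = 261/(81705/4) = 261*(4/81705) = 348/27235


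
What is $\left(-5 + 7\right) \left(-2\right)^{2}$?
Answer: $8$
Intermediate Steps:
$\left(-5 + 7\right) \left(-2\right)^{2} = 2 \cdot 4 = 8$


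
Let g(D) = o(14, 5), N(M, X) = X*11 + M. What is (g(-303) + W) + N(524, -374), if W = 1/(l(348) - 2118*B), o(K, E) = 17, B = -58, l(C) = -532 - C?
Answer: -435777371/121964 ≈ -3573.0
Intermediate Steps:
N(M, X) = M + 11*X (N(M, X) = 11*X + M = M + 11*X)
W = 1/121964 (W = 1/((-532 - 1*348) - 2118*(-58)) = 1/((-532 - 348) + 122844) = 1/(-880 + 122844) = 1/121964 ≈ 8.1991e-6)
g(D) = 17
(g(-303) + W) + N(524, -374) = (17 + 1/121964) + (524 + 11*(-374)) = 2073389/121964 + (524 - 4114) = 2073389/121964 - 3590 = -435777371/121964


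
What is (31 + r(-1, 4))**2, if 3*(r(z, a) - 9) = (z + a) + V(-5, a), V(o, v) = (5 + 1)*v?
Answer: 2401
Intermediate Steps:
V(o, v) = 6*v
r(z, a) = 9 + z/3 + 7*a/3 (r(z, a) = 9 + ((z + a) + 6*a)/3 = 9 + ((a + z) + 6*a)/3 = 9 + (z + 7*a)/3 = 9 + (z/3 + 7*a/3) = 9 + z/3 + 7*a/3)
(31 + r(-1, 4))**2 = (31 + (9 + (1/3)*(-1) + (7/3)*4))**2 = (31 + (9 - 1/3 + 28/3))**2 = (31 + 18)**2 = 49**2 = 2401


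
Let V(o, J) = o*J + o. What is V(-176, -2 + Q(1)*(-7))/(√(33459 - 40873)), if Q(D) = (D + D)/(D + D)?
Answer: -64*I*√7414/337 ≈ -16.352*I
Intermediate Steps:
Q(D) = 1 (Q(D) = (2*D)/((2*D)) = (2*D)*(1/(2*D)) = 1)
V(o, J) = o + J*o (V(o, J) = J*o + o = o + J*o)
V(-176, -2 + Q(1)*(-7))/(√(33459 - 40873)) = (-176*(1 + (-2 + 1*(-7))))/(√(33459 - 40873)) = (-176*(1 + (-2 - 7)))/(√(-7414)) = (-176*(1 - 9))/((I*√7414)) = (-176*(-8))*(-I*√7414/7414) = 1408*(-I*√7414/7414) = -64*I*√7414/337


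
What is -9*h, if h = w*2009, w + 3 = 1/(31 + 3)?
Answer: 1826181/34 ≈ 53711.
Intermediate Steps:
w = -101/34 (w = -3 + 1/(31 + 3) = -3 + 1/34 = -101/34 ≈ -2.9706)
h = -202909/34 (h = -101/34*2009 = -202909/34 ≈ -5967.9)
-9*h = -9*(-202909/34) = 1826181/34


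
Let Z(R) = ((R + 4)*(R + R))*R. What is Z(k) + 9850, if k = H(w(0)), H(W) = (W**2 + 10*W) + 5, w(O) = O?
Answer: 10300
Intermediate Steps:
H(W) = 5 + W**2 + 10*W
k = 5 (k = 5 + 0**2 + 10*0 = 5 + 0 + 0 = 5)
Z(R) = 2*R**2*(4 + R) (Z(R) = ((4 + R)*(2*R))*R = (2*R*(4 + R))*R = 2*R**2*(4 + R))
Z(k) + 9850 = 2*5**2*(4 + 5) + 9850 = 2*25*9 + 9850 = 450 + 9850 = 10300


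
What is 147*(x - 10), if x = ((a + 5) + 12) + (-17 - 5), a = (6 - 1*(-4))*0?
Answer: -2205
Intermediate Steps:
a = 0 (a = (6 + 4)*0 = 10*0 = 0)
x = -5 (x = ((0 + 5) + 12) + (-17 - 5) = (5 + 12) - 22 = 17 - 22 = -5)
147*(x - 10) = 147*(-5 - 10) = 147*(-15) = -2205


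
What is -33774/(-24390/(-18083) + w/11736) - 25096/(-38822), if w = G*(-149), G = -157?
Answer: -139121166446416900/13767381007849 ≈ -10105.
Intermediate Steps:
w = 23393 (w = -157*(-149) = 23393)
-33774/(-24390/(-18083) + w/11736) - 25096/(-38822) = -33774/(-24390/(-18083) + 23393/11736) - 25096/(-38822) = -33774/(-24390*(-1/18083) + 23393*(1/11736)) - 25096*(-1/38822) = -33774/(24390/18083 + 23393/11736) + 12548/19411 = -33774/709256659/212222088 + 12548/19411 = -33774*212222088/709256659 + 12548/19411 = -7167588800112/709256659 + 12548/19411 = -139121166446416900/13767381007849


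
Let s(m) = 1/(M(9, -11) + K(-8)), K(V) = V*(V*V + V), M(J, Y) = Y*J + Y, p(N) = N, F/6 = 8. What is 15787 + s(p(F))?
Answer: 8809145/558 ≈ 15787.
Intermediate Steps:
F = 48 (F = 6*8 = 48)
M(J, Y) = Y + J*Y (M(J, Y) = J*Y + Y = Y + J*Y)
K(V) = V*(V + V²) (K(V) = V*(V² + V) = V*(V + V²))
s(m) = -1/558 (s(m) = 1/(-11*(1 + 9) + (-8)²*(1 - 8)) = 1/(-11*10 + 64*(-7)) = 1/(-110 - 448) = 1/(-558) = -1/558)
15787 + s(p(F)) = 15787 - 1/558 = 8809145/558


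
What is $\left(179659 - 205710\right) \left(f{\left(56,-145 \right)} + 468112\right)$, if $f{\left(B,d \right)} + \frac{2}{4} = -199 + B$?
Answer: $- \frac{24382094787}{2} \approx -1.2191 \cdot 10^{10}$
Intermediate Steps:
$f{\left(B,d \right)} = - \frac{399}{2} + B$ ($f{\left(B,d \right)} = - \frac{1}{2} + \left(-199 + B\right) = - \frac{399}{2} + B$)
$\left(179659 - 205710\right) \left(f{\left(56,-145 \right)} + 468112\right) = \left(179659 - 205710\right) \left(\left(- \frac{399}{2} + 56\right) + 468112\right) = - 26051 \left(- \frac{287}{2} + 468112\right) = \left(-26051\right) \frac{935937}{2} = - \frac{24382094787}{2}$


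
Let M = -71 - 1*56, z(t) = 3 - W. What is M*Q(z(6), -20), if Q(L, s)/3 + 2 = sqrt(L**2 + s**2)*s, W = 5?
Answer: 762 + 15240*sqrt(101) ≈ 1.5392e+5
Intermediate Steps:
z(t) = -2 (z(t) = 3 - 1*5 = 3 - 5 = -2)
M = -127 (M = -71 - 56 = -127)
Q(L, s) = -6 + 3*s*sqrt(L**2 + s**2) (Q(L, s) = -6 + 3*(sqrt(L**2 + s**2)*s) = -6 + 3*(s*sqrt(L**2 + s**2)) = -6 + 3*s*sqrt(L**2 + s**2))
M*Q(z(6), -20) = -127*(-6 + 3*(-20)*sqrt((-2)**2 + (-20)**2)) = -127*(-6 + 3*(-20)*sqrt(4 + 400)) = -127*(-6 + 3*(-20)*sqrt(404)) = -127*(-6 + 3*(-20)*(2*sqrt(101))) = -127*(-6 - 120*sqrt(101)) = 762 + 15240*sqrt(101)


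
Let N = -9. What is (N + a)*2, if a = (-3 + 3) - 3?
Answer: -24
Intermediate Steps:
a = -3 (a = 0 - 3 = -3)
(N + a)*2 = (-9 - 3)*2 = -12*2 = -24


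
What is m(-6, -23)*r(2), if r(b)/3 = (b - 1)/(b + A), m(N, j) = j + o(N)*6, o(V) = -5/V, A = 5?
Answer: -54/7 ≈ -7.7143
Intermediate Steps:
m(N, j) = j - 30/N (m(N, j) = j - 5/N*6 = j - 30/N)
r(b) = 3*(-1 + b)/(5 + b) (r(b) = 3*((b - 1)/(b + 5)) = 3*((-1 + b)/(5 + b)) = 3*(-1 + b)/(5 + b))
m(-6, -23)*r(2) = (-23 - 30/(-6))*(3*(-1 + 2)/(5 + 2)) = (-23 - 30*(-⅙))*(3*1/7) = (-23 + 5)*(3*(⅐)*1) = -18*3/7 = -54/7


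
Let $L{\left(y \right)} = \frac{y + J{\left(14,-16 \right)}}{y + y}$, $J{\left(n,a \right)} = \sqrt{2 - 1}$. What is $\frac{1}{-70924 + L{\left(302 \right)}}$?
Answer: $- \frac{604}{42837793} \approx -1.41 \cdot 10^{-5}$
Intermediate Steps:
$J{\left(n,a \right)} = 1$ ($J{\left(n,a \right)} = \sqrt{1} = 1$)
$L{\left(y \right)} = \frac{1 + y}{2 y}$ ($L{\left(y \right)} = \frac{y + 1}{y + y} = \frac{1 + y}{2 y}$)
$\frac{1}{-70924 + L{\left(302 \right)}} = \frac{1}{-70924 + \frac{1 + 302}{2 \cdot 302}} = \frac{1}{-70924 + \frac{1}{2} \cdot \frac{1}{302} \cdot 303} = \frac{1}{-70924 + \frac{303}{604}} = \frac{1}{- \frac{42837793}{604}} = - \frac{604}{42837793}$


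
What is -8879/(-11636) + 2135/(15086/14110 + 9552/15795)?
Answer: 184665909240137/144698349308 ≈ 1276.2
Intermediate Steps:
-8879/(-11636) + 2135/(15086/14110 + 9552/15795) = -8879*(-1/11636) + 2135/(15086*(1/14110) + 9552*(1/15795)) = 8879/11636 + 2135/(7543/7055 + 3184/5265) = 8879/11636 + 2135/(12435403/7428915) = 8879/11636 + 2135*(7428915/12435403) = 8879/11636 + 15860733525/12435403 = 184665909240137/144698349308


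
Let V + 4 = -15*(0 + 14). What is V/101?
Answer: -214/101 ≈ -2.1188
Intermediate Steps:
V = -214 (V = -4 - 15*(0 + 14) = -4 - 15*14 = -4 - 210 = -214)
V/101 = -214/101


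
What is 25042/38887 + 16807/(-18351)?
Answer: -194028067/713615337 ≈ -0.27189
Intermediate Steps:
25042/38887 + 16807/(-18351) = 25042*(1/38887) + 16807*(-1/18351) = 25042/38887 - 16807/18351 = -194028067/713615337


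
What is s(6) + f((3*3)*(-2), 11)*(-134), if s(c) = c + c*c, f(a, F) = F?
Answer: -1432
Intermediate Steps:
s(c) = c + c²
s(6) + f((3*3)*(-2), 11)*(-134) = 6*(1 + 6) + 11*(-134) = 6*7 - 1474 = 42 - 1474 = -1432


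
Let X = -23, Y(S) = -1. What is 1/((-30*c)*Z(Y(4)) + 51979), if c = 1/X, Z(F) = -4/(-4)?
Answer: 23/1195547 ≈ 1.9238e-5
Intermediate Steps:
Z(F) = 1 (Z(F) = -4*(-¼) = 1)
c = -1/23 (c = 1/(-23) = -1/23 ≈ -0.043478)
1/((-30*c)*Z(Y(4)) + 51979) = 1/(-30*(-1/23)*1 + 51979) = 1/((30/23)*1 + 51979) = 1/(30/23 + 51979) = 1/(1195547/23) = 23/1195547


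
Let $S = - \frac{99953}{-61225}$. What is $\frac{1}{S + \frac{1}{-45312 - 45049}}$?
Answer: $\frac{5532352225}{9031791808} \approx 0.61254$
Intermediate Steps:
$S = \frac{99953}{61225}$ ($S = \left(-99953\right) \left(- \frac{1}{61225}\right) = \frac{99953}{61225} \approx 1.6326$)
$\frac{1}{S + \frac{1}{-45312 - 45049}} = \frac{1}{\frac{99953}{61225} + \frac{1}{-45312 - 45049}} = \frac{1}{\frac{99953}{61225} + \frac{1}{-90361}} = \frac{1}{\frac{99953}{61225} - \frac{1}{90361}} = \frac{1}{\frac{9031791808}{5532352225}} = \frac{5532352225}{9031791808}$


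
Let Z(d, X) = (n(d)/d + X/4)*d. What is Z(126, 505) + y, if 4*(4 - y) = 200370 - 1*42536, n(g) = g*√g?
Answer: -23547 + 378*√14 ≈ -22133.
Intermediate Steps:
n(g) = g^(3/2)
y = -78909/2 (y = 4 - (200370 - 1*42536)/4 = 4 - (200370 - 42536)/4 = 4 - ¼*157834 = 4 - 78917/2 = -78909/2 ≈ -39455.)
Z(d, X) = d*(√d + X/4) (Z(d, X) = (d^(3/2)/d + X/4)*d = (√d + X*(¼))*d = (√d + X/4)*d = d*(√d + X/4))
Z(126, 505) + y = (126^(3/2) + (¼)*505*126) - 78909/2 = (378*√14 + 31815/2) - 78909/2 = (31815/2 + 378*√14) - 78909/2 = -23547 + 378*√14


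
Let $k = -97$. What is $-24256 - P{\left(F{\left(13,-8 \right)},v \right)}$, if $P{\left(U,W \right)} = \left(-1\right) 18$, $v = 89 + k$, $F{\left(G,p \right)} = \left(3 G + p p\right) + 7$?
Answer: $-24238$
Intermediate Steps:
$F{\left(G,p \right)} = 7 + p^{2} + 3 G$ ($F{\left(G,p \right)} = \left(3 G + p^{2}\right) + 7 = \left(p^{2} + 3 G\right) + 7 = 7 + p^{2} + 3 G$)
$v = -8$ ($v = 89 - 97 = -8$)
$P{\left(U,W \right)} = -18$
$-24256 - P{\left(F{\left(13,-8 \right)},v \right)} = -24256 - -18 = -24256 + 18 = -24238$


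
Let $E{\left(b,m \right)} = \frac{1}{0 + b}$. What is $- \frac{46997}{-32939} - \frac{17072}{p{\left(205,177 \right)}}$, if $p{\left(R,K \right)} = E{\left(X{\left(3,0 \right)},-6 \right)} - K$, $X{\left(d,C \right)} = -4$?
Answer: $\frac{2282659305}{23353751} \approx 97.743$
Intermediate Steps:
$E{\left(b,m \right)} = \frac{1}{b}$
$p{\left(R,K \right)} = - \frac{1}{4} - K$ ($p{\left(R,K \right)} = \frac{1}{-4} - K = - \frac{1}{4} - K$)
$- \frac{46997}{-32939} - \frac{17072}{p{\left(205,177 \right)}} = - \frac{46997}{-32939} - \frac{17072}{- \frac{1}{4} - 177} = \left(-46997\right) \left(- \frac{1}{32939}\right) - \frac{17072}{- \frac{1}{4} - 177} = \frac{46997}{32939} - \frac{17072}{- \frac{709}{4}} = \frac{46997}{32939} - - \frac{68288}{709} = \frac{46997}{32939} + \frac{68288}{709} = \frac{2282659305}{23353751}$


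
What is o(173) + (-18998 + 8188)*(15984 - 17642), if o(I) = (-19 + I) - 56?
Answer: 17923078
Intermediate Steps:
o(I) = -75 + I
o(173) + (-18998 + 8188)*(15984 - 17642) = (-75 + 173) + (-18998 + 8188)*(15984 - 17642) = 98 - 10810*(-1658) = 98 + 17922980 = 17923078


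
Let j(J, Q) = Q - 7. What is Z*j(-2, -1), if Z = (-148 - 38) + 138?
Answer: 384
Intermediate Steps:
j(J, Q) = -7 + Q
Z = -48 (Z = -186 + 138 = -48)
Z*j(-2, -1) = -48*(-7 - 1) = -48*(-8) = 384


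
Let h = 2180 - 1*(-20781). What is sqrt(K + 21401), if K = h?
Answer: sqrt(44362) ≈ 210.62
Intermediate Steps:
h = 22961 (h = 2180 + 20781 = 22961)
K = 22961
sqrt(K + 21401) = sqrt(22961 + 21401) = sqrt(44362)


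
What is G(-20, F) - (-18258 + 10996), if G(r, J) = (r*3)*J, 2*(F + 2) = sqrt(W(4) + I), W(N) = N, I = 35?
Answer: 7382 - 30*sqrt(39) ≈ 7194.6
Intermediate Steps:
F = -2 + sqrt(39)/2 (F = -2 + sqrt(4 + 35)/2 = -2 + sqrt(39)/2 ≈ 1.1225)
G(r, J) = 3*J*r (G(r, J) = (3*r)*J = 3*J*r)
G(-20, F) - (-18258 + 10996) = 3*(-2 + sqrt(39)/2)*(-20) - (-18258 + 10996) = (120 - 30*sqrt(39)) - 1*(-7262) = (120 - 30*sqrt(39)) + 7262 = 7382 - 30*sqrt(39)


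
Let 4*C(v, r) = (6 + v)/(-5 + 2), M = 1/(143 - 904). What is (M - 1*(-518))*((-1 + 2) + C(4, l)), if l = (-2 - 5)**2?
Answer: 131399/1522 ≈ 86.333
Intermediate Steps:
M = -1/761 (M = 1/(-761) = -1/761 ≈ -0.0013141)
l = 49 (l = (-7)**2 = 49)
C(v, r) = -1/2 - v/12 (C(v, r) = ((6 + v)/(-5 + 2))/4 = ((6 + v)/(-3))/4 = ((6 + v)*(-1/3))/4 = (-2 - v/3)/4 = -1/2 - v/12)
(M - 1*(-518))*((-1 + 2) + C(4, l)) = (-1/761 - 1*(-518))*((-1 + 2) + (-1/2 - 1/12*4)) = (-1/761 + 518)*(1 + (-1/2 - 1/3)) = 394197*(1 - 5/6)/761 = (394197/761)*(1/6) = 131399/1522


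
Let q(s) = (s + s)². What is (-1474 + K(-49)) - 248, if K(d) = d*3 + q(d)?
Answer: 7735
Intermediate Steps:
q(s) = 4*s² (q(s) = (2*s)² = 4*s²)
K(d) = 3*d + 4*d² (K(d) = d*3 + 4*d² = 3*d + 4*d²)
(-1474 + K(-49)) - 248 = (-1474 - 49*(3 + 4*(-49))) - 248 = (-1474 - 49*(3 - 196)) - 248 = (-1474 - 49*(-193)) - 248 = (-1474 + 9457) - 248 = 7983 - 248 = 7735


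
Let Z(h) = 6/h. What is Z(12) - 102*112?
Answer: -22847/2 ≈ -11424.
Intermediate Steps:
Z(12) - 102*112 = 6/12 - 102*112 = 6*(1/12) - 11424 = ½ - 11424 = -22847/2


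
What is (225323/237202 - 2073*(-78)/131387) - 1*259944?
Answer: -1157307738867581/4452179882 ≈ -2.5994e+5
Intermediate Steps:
(225323/237202 - 2073*(-78)/131387) - 1*259944 = (225323*(1/237202) + 161694*(1/131387)) - 259944 = (32189/33886 + 161694/131387) - 259944 = 9708379027/4452179882 - 259944 = -1157307738867581/4452179882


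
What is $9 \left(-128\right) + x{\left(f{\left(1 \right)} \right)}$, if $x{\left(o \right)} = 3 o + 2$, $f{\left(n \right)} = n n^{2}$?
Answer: $-1147$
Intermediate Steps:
$f{\left(n \right)} = n^{3}$
$x{\left(o \right)} = 2 + 3 o$
$9 \left(-128\right) + x{\left(f{\left(1 \right)} \right)} = 9 \left(-128\right) + \left(2 + 3 \cdot 1^{3}\right) = -1152 + \left(2 + 3 \cdot 1\right) = -1152 + \left(2 + 3\right) = -1152 + 5 = -1147$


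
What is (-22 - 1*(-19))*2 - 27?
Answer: -33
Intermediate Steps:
(-22 - 1*(-19))*2 - 27 = (-22 + 19)*2 - 27 = -3*2 - 27 = -6 - 27 = -33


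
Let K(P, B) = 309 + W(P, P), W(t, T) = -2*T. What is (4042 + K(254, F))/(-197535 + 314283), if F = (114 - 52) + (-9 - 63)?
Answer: 427/12972 ≈ 0.032917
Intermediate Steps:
F = -10 (F = 62 - 72 = -10)
K(P, B) = 309 - 2*P
(4042 + K(254, F))/(-197535 + 314283) = (4042 + (309 - 2*254))/(-197535 + 314283) = (4042 + (309 - 508))/116748 = (4042 - 199)*(1/116748) = 3843*(1/116748) = 427/12972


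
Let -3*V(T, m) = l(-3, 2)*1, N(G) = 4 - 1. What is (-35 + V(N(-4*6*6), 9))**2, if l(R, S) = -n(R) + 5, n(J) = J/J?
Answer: 11881/9 ≈ 1320.1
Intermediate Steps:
N(G) = 3
n(J) = 1
l(R, S) = 4 (l(R, S) = -1*1 + 5 = -1 + 5 = 4)
V(T, m) = -4/3
(-35 + V(N(-4*6*6), 9))**2 = (-35 - 4/3)**2 = (-109/3)**2 = 11881/9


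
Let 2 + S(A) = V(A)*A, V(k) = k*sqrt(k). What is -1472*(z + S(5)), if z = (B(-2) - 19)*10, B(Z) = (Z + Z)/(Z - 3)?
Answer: 270848 - 36800*sqrt(5) ≈ 1.8856e+5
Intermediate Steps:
B(Z) = 2*Z/(-3 + Z) (B(Z) = (2*Z)/(-3 + Z) = 2*Z/(-3 + Z))
V(k) = k**(3/2)
z = -182 (z = (2*(-2)/(-3 - 2) - 19)*10 = (2*(-2)/(-5) - 19)*10 = (2*(-2)*(-1/5) - 19)*10 = (4/5 - 19)*10 = -91/5*10 = -182)
S(A) = -2 + A**(5/2) (S(A) = -2 + A**(3/2)*A = -2 + A**(5/2))
-1472*(z + S(5)) = -1472*(-182 + (-2 + 5**(5/2))) = -1472*(-182 + (-2 + 25*sqrt(5))) = -1472*(-184 + 25*sqrt(5)) = 270848 - 36800*sqrt(5)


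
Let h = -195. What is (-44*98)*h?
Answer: 840840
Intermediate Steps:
(-44*98)*h = -44*98*(-195) = -4312*(-195) = 840840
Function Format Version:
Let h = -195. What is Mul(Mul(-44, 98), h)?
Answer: 840840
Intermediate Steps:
Mul(Mul(-44, 98), h) = Mul(Mul(-44, 98), -195) = Mul(-4312, -195) = 840840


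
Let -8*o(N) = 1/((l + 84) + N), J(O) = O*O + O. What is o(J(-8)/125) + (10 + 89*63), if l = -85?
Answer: 3100709/552 ≈ 5617.2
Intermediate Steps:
J(O) = O + O**2 (J(O) = O**2 + O = O + O**2)
o(N) = -1/(8*(-1 + N)) (o(N) = -1/(8*((-85 + 84) + N)) = -1/(8*(-1 + N)))
o(J(-8)/125) + (10 + 89*63) = -1/(-8 + 8*(-8*(1 - 8)/125)) + (10 + 89*63) = -1/(-8 + 8*(-8*(-7)*(1/125))) + (10 + 5607) = -1/(-8 + 8*(56*(1/125))) + 5617 = -1/(-8 + 8*(56/125)) + 5617 = -1/(-8 + 448/125) + 5617 = -1/(-552/125) + 5617 = -1*(-125/552) + 5617 = 125/552 + 5617 = 3100709/552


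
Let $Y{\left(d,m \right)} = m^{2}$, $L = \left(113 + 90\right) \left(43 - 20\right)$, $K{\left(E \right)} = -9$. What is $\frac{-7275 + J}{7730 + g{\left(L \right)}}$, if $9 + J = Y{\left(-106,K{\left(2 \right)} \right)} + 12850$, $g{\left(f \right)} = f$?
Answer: $\frac{5647}{12399} \approx 0.45544$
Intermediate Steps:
$L = 4669$ ($L = 203 \cdot 23 = 4669$)
$J = 12922$ ($J = -9 + \left(\left(-9\right)^{2} + 12850\right) = -9 + \left(81 + 12850\right) = -9 + 12931 = 12922$)
$\frac{-7275 + J}{7730 + g{\left(L \right)}} = \frac{-7275 + 12922}{7730 + 4669} = \frac{5647}{12399}$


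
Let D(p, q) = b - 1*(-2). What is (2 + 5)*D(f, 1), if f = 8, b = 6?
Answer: 56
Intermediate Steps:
D(p, q) = 8 (D(p, q) = 6 - 1*(-2) = 6 + 2 = 8)
(2 + 5)*D(f, 1) = (2 + 5)*8 = 7*8 = 56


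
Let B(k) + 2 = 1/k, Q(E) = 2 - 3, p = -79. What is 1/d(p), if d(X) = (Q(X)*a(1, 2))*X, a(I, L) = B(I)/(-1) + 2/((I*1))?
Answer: 1/237 ≈ 0.0042194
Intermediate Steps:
Q(E) = -1
B(k) = -2 + 1/k
a(I, L) = 2 + 1/I (a(I, L) = (-2 + 1/I)/(-1) + 2/((I*1)) = (-2 + 1/I)*(-1) + 2/I = (2 - 1/I) + 2/I = 2 + 1/I)
d(X) = -3*X (d(X) = (-(2 + 1/1))*X = (-(2 + 1))*X = (-1*3)*X = -3*X)
1/d(p) = 1/(-3*(-79)) = 1/237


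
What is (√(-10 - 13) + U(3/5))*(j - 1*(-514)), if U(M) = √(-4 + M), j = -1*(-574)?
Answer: 1088*I*(√85 + 5*√23)/5 ≈ 7224.0*I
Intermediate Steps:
j = 574
(√(-10 - 13) + U(3/5))*(j - 1*(-514)) = (√(-10 - 13) + √(-4 + 3/5))*(574 - 1*(-514)) = (√(-23) + √(-4 + 3*(⅕)))*(574 + 514) = (I*√23 + √(-4 + ⅗))*1088 = (I*√23 + √(-17/5))*1088 = (I*√23 + I*√85/5)*1088 = 1088*I*√23 + 1088*I*√85/5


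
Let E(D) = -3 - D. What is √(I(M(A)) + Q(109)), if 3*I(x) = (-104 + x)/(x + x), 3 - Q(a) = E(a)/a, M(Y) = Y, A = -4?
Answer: 13*√2398/218 ≈ 2.9202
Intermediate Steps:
Q(a) = 3 - (-3 - a)/a
I(x) = (-104 + x)/(6*x) (I(x) = ((-104 + x)/(x + x))/3 = ((-104 + x)/((2*x)))/3 = ((-104 + x)*(1/(2*x)))/3 = ((-104 + x)/(2*x))/3 = (-104 + x)/(6*x))
√(I(M(A)) + Q(109)) = √((⅙)*(-104 - 4)/(-4) + (4 + 3/109)) = √((⅙)*(-¼)*(-108) + (4 + 3*(1/109))) = √(9/2 + (4 + 3/109)) = √(9/2 + 439/109) = √(1859/218) = 13*√2398/218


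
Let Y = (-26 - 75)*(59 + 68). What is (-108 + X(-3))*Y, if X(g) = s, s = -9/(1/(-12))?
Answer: 0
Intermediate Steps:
s = 108 (s = -9/(-1/12) = -9*(-12) = 108)
Y = -12827 (Y = -101*127 = -12827)
X(g) = 108
(-108 + X(-3))*Y = (-108 + 108)*(-12827) = 0*(-12827) = 0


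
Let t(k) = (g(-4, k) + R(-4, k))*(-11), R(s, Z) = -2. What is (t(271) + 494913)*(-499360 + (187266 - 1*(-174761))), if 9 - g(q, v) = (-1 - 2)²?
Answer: -67970908355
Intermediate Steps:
g(q, v) = 0 (g(q, v) = 9 - (-1 - 2)² = 9 - 1*(-3)² = 9 - 1*9 = 9 - 9 = 0)
t(k) = 22 (t(k) = (0 - 2)*(-11) = -2*(-11) = 22)
(t(271) + 494913)*(-499360 + (187266 - 1*(-174761))) = (22 + 494913)*(-499360 + (187266 - 1*(-174761))) = 494935*(-499360 + (187266 + 174761)) = 494935*(-499360 + 362027) = 494935*(-137333) = -67970908355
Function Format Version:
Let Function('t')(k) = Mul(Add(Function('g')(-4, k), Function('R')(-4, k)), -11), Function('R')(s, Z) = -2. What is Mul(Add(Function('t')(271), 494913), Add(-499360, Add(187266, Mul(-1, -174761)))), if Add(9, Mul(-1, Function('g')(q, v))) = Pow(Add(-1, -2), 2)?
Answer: -67970908355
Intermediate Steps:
Function('g')(q, v) = 0 (Function('g')(q, v) = Add(9, Mul(-1, Pow(Add(-1, -2), 2))) = Add(9, Mul(-1, Pow(-3, 2))) = Add(9, Mul(-1, 9)) = Add(9, -9) = 0)
Function('t')(k) = 22 (Function('t')(k) = Mul(Add(0, -2), -11) = Mul(-2, -11) = 22)
Mul(Add(Function('t')(271), 494913), Add(-499360, Add(187266, Mul(-1, -174761)))) = Mul(Add(22, 494913), Add(-499360, Add(187266, Mul(-1, -174761)))) = Mul(494935, Add(-499360, Add(187266, 174761))) = Mul(494935, Add(-499360, 362027)) = Mul(494935, -137333) = -67970908355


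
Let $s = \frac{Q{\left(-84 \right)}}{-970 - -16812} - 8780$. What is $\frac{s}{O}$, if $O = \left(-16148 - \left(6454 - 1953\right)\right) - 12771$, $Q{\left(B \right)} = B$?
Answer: $\frac{34773211}{132359910} \approx 0.26272$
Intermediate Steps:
$O = -33420$ ($O = \left(-16148 - 4501\right) - 12771 = -20649 - 12771 = -33420$)
$s = - \frac{69546422}{7921}$ ($s = - \frac{84}{-970 - -16812} - 8780 = - \frac{84}{-970 + 16812} - 8780 = - \frac{84}{15842} - 8780 = \left(-84\right) \frac{1}{15842} - 8780 = - \frac{42}{7921} - 8780 = - \frac{69546422}{7921} \approx -8780.0$)
$\frac{s}{O} = - \frac{69546422}{7921 \left(-33420\right)} = \left(- \frac{69546422}{7921}\right) \left(- \frac{1}{33420}\right) = \frac{34773211}{132359910}$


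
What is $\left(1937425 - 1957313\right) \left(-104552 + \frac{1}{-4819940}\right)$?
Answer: $\frac{2505561672132332}{1204985} \approx 2.0793 \cdot 10^{9}$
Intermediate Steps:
$\left(1937425 - 1957313\right) \left(-104552 + \frac{1}{-4819940}\right) = - 19888 \left(-104552 - \frac{1}{4819940}\right) = \left(-19888\right) \left(- \frac{503934366881}{4819940}\right) = \frac{2505561672132332}{1204985}$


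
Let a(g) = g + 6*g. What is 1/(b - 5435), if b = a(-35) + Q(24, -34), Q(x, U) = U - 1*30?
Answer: -1/5744 ≈ -0.00017409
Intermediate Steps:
a(g) = 7*g
Q(x, U) = -30 + U (Q(x, U) = U - 30 = -30 + U)
b = -309 (b = 7*(-35) + (-30 - 34) = -245 - 64 = -309)
1/(b - 5435) = 1/(-309 - 5435) = 1/(-5744) = -1/5744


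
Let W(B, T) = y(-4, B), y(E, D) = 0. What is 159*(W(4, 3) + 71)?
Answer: 11289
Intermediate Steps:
W(B, T) = 0
159*(W(4, 3) + 71) = 159*(0 + 71) = 159*71 = 11289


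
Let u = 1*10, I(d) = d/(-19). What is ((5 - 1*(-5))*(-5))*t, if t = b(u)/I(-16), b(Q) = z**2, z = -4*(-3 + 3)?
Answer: 0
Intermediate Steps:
z = 0 (z = -4*0 = 0)
I(d) = -d/19 (I(d) = d*(-1/19) = -d/19)
u = 10
b(Q) = 0 (b(Q) = 0**2 = 0)
t = 0 (t = 0/((-1/19*(-16))) = 0/(16/19) = 0*(19/16) = 0)
((5 - 1*(-5))*(-5))*t = ((5 - 1*(-5))*(-5))*0 = ((5 + 5)*(-5))*0 = (10*(-5))*0 = -50*0 = 0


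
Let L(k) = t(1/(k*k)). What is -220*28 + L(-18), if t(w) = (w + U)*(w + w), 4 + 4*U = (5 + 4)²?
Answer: -161659921/26244 ≈ -6159.9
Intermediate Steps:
U = 77/4 (U = -1 + (5 + 4)²/4 = -1 + (¼)*9² = -1 + (¼)*81 = -1 + 81/4 = 77/4 ≈ 19.250)
t(w) = 2*w*(77/4 + w) (t(w) = (w + 77/4)*(w + w) = (77/4 + w)*(2*w) = 2*w*(77/4 + w))
L(k) = (77 + 4/k²)/(2*k²) (L(k) = (1/(k*k))*(77 + 4*(1/(k*k)))/2 = (77 + 4/k²)/(2*k²))
-220*28 + L(-18) = -220*28 + (½)*(4 + 77*(-18)²)/(-18)⁴ = -6160 + (½)*(1/104976)*(4 + 77*324) = -6160 + (½)*(1/104976)*(4 + 24948) = -6160 + (½)*(1/104976)*24952 = -6160 + 3119/26244 = -161659921/26244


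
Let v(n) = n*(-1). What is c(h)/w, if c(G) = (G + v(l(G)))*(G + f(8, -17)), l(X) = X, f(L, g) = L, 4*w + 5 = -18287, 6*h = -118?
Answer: 0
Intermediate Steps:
h = -59/3 (h = (1/6)*(-118) = -59/3 ≈ -19.667)
w = -4573 (w = -5/4 + (1/4)*(-18287) = -5/4 - 18287/4 = -4573)
v(n) = -n
c(G) = 0 (c(G) = (G - G)*(G + 8) = 0*(8 + G) = 0)
c(h)/w = 0/(-4573) = 0*(-1/4573) = 0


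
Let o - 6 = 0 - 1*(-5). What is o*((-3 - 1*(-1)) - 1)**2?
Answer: 99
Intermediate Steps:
o = 11 (o = 6 + (0 - 1*(-5)) = 6 + (0 + 5) = 6 + 5 = 11)
o*((-3 - 1*(-1)) - 1)**2 = 11*((-3 - 1*(-1)) - 1)**2 = 11*((-3 + 1) - 1)**2 = 11*(-2 - 1)**2 = 11*(-3)**2 = 11*9 = 99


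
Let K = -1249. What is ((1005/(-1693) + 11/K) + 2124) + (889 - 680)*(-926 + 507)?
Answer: -180683825847/2114557 ≈ -85448.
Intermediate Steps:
((1005/(-1693) + 11/K) + 2124) + (889 - 680)*(-926 + 507) = ((1005/(-1693) + 11/(-1249)) + 2124) + (889 - 680)*(-926 + 507) = ((1005*(-1/1693) + 11*(-1/1249)) + 2124) + 209*(-419) = ((-1005/1693 - 11/1249) + 2124) - 87571 = (-1273868/2114557 + 2124) - 87571 = 4490045200/2114557 - 87571 = -180683825847/2114557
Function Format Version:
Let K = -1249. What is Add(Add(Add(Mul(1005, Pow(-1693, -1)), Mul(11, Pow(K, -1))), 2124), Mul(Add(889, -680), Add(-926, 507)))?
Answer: Rational(-180683825847, 2114557) ≈ -85448.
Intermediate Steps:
Add(Add(Add(Mul(1005, Pow(-1693, -1)), Mul(11, Pow(K, -1))), 2124), Mul(Add(889, -680), Add(-926, 507))) = Add(Add(Add(Mul(1005, Pow(-1693, -1)), Mul(11, Pow(-1249, -1))), 2124), Mul(Add(889, -680), Add(-926, 507))) = Add(Add(Add(Mul(1005, Rational(-1, 1693)), Mul(11, Rational(-1, 1249))), 2124), Mul(209, -419)) = Add(Add(Add(Rational(-1005, 1693), Rational(-11, 1249)), 2124), -87571) = Add(Add(Rational(-1273868, 2114557), 2124), -87571) = Add(Rational(4490045200, 2114557), -87571) = Rational(-180683825847, 2114557)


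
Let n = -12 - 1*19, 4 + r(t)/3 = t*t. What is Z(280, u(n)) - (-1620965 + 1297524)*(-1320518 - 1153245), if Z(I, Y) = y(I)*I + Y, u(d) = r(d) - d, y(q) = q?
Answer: -800116297181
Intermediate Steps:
r(t) = -12 + 3*t**2 (r(t) = -12 + 3*(t*t) = -12 + 3*t**2)
n = -31 (n = -12 - 19 = -31)
u(d) = -12 - d + 3*d**2 (u(d) = (-12 + 3*d**2) - d = -12 - d + 3*d**2)
Z(I, Y) = Y + I**2 (Z(I, Y) = I*I + Y = I**2 + Y = Y + I**2)
Z(280, u(n)) - (-1620965 + 1297524)*(-1320518 - 1153245) = ((-12 - 1*(-31) + 3*(-31)**2) + 280**2) - (-1620965 + 1297524)*(-1320518 - 1153245) = ((-12 + 31 + 3*961) + 78400) - (-323441)*(-2473763) = ((-12 + 31 + 2883) + 78400) - 1*800116378483 = (2902 + 78400) - 800116378483 = 81302 - 800116378483 = -800116297181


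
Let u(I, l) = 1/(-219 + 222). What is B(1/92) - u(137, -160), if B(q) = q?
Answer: -89/276 ≈ -0.32246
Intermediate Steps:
u(I, l) = ⅓ (u(I, l) = 1/3 = ⅓)
B(1/92) - u(137, -160) = 1/92 - 1*⅓ = 1/92 - ⅓ = -89/276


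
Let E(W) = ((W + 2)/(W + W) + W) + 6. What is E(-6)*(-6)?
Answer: -2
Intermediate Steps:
E(W) = 6 + W + (2 + W)/(2*W) (E(W) = ((2 + W)/((2*W)) + W) + 6 = ((2 + W)*(1/(2*W)) + W) + 6 = ((2 + W)/(2*W) + W) + 6 = (W + (2 + W)/(2*W)) + 6 = 6 + W + (2 + W)/(2*W))
E(-6)*(-6) = (13/2 - 6 + 1/(-6))*(-6) = (13/2 - 6 - 1/6)*(-6) = (1/3)*(-6) = -2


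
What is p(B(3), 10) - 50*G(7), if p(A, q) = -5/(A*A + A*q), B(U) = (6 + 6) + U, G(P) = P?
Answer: -26251/75 ≈ -350.01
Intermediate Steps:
B(U) = 12 + U
p(A, q) = -5/(A² + A*q)
p(B(3), 10) - 50*G(7) = -5/((12 + 3)*((12 + 3) + 10)) - 50*7 = -5/(15*(15 + 10)) - 350 = -5*1/15/25 - 350 = -5*1/15*1/25 - 350 = -1/75 - 350 = -26251/75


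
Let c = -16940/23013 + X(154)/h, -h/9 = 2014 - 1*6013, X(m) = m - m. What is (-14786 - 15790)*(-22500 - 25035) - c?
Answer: 33447788289020/23013 ≈ 1.4534e+9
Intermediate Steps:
X(m) = 0
h = 35991 (h = -9*(2014 - 1*6013) = -9*(2014 - 6013) = -9*(-3999) = 35991)
c = -16940/23013 (c = -16940/23013 + 0/35991 = -16940*1/23013 + 0*(1/35991) = -16940/23013 + 0 = -16940/23013 ≈ -0.73611)
(-14786 - 15790)*(-22500 - 25035) - c = (-14786 - 15790)*(-22500 - 25035) - 1*(-16940/23013) = -30576*(-47535) + 16940/23013 = 1453430160 + 16940/23013 = 33447788289020/23013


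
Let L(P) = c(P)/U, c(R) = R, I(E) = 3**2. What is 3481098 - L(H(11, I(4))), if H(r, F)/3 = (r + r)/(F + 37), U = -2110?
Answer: 168937685973/48530 ≈ 3.4811e+6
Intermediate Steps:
I(E) = 9
H(r, F) = 6*r/(37 + F) (H(r, F) = 3*((r + r)/(F + 37)) = 3*((2*r)/(37 + F)) = 3*(2*r/(37 + F)) = 6*r/(37 + F))
L(P) = -P/2110 (L(P) = P/(-2110) = P*(-1/2110) = -P/2110)
3481098 - L(H(11, I(4))) = 3481098 - (-1)*6*11/(37 + 9)/2110 = 3481098 - (-1)*6*11/46/2110 = 3481098 - (-1)*6*11*(1/46)/2110 = 3481098 - (-1)*33/(2110*23) = 3481098 - 1*(-33/48530) = 3481098 + 33/48530 = 168937685973/48530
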